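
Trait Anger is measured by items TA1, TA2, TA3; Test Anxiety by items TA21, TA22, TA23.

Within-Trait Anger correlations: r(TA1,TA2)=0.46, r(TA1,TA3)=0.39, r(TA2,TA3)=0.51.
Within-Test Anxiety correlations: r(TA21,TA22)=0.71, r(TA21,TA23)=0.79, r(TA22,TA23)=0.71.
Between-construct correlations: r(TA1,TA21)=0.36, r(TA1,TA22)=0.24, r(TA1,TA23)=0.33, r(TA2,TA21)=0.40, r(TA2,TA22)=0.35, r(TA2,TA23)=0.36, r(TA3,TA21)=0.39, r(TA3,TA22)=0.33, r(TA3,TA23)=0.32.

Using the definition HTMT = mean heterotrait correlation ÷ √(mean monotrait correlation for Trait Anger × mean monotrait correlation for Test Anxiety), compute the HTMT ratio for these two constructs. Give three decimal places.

Mean between = 3.08/9 = 0.3422.
Mean within-TA = 1.36/3 = 0.4533; mean within-TA2 = 2.21/3 = 0.7367.
Geometric mean = √(0.4533 × 0.7367) = 0.5779.
HTMT = 0.3422 / 0.5779 = 0.592.

0.592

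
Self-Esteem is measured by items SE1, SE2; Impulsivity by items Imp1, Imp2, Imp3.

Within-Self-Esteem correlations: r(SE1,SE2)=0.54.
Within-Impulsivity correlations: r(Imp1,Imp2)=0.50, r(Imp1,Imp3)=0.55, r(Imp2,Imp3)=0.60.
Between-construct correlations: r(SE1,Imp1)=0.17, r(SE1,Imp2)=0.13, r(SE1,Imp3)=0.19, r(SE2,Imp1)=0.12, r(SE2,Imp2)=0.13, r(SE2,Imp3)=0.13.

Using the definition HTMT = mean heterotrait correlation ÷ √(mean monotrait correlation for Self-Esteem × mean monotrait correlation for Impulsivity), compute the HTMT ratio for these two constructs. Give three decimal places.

0.266

Between-construct mean = 0.87/6 = 0.1450.
Mean within-SE = 0.54/1 = 0.5400; mean within-Imp = 1.65/3 = 0.5500.
Geometric mean = √(0.5400 × 0.5500) = 0.5450.
HTMT = 0.1450 / 0.5450 = 0.266.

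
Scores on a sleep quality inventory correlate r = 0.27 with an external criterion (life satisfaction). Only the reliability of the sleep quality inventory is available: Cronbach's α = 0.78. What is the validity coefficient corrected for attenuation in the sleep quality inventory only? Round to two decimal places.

Single correction: r_c = r_obs / √r_xx = 0.27 / √0.78 = 0.27 / 0.8832 ≈ 0.31.

0.31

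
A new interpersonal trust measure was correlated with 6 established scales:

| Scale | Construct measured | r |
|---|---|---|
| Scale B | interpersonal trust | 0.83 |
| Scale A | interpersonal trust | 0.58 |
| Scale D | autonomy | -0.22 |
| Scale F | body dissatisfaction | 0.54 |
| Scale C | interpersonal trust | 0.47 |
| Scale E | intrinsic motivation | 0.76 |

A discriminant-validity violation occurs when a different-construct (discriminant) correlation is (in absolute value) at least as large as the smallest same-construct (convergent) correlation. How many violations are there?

2

Convergent (same construct = interpersonal trust): Scale B, Scale A, Scale C.
Smallest convergent = 0.47. Discriminant |r|: 0.22, 0.54, 0.76; count ≥ 0.47 → 2.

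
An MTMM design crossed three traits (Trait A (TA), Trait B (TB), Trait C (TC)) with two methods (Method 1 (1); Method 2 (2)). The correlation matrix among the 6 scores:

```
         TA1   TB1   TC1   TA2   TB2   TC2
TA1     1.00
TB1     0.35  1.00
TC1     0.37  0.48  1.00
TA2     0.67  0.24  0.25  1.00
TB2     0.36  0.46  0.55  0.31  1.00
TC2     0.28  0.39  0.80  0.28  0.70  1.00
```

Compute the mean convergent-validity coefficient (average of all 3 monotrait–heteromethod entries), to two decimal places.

Convergent values: 0.67, 0.46, 0.80; mean = 1.93/3 = 0.64.

0.64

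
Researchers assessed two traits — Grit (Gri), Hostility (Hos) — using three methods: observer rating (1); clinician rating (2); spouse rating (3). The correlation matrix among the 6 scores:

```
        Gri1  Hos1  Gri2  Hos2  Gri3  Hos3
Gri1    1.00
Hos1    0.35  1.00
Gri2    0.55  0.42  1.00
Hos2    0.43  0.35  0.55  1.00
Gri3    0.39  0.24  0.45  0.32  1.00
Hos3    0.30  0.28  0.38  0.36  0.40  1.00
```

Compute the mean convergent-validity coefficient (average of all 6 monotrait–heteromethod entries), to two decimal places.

0.40

Convergent values: 0.55, 0.39, 0.45, 0.35, 0.28, 0.36; mean = 2.38/6 = 0.40.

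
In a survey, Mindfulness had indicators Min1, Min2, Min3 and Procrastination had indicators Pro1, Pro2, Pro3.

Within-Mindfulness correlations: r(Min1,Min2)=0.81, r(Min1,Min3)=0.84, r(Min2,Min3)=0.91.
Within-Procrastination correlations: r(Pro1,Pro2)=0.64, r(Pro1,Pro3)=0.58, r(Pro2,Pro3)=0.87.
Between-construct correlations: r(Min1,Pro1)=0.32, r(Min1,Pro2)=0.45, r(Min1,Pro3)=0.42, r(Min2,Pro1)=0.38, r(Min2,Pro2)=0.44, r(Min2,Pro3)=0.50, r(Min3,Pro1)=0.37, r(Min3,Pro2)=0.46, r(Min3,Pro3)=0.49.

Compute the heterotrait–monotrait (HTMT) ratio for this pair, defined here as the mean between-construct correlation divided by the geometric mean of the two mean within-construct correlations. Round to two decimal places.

Between-construct mean = 3.83/9 = 0.4256.
Mean within-Min = 2.56/3 = 0.8533; mean within-Pro = 2.09/3 = 0.6967.
Geometric mean = √(0.8533 × 0.6967) = 0.7710.
HTMT = 0.4256 / 0.7710 = 0.55.

0.55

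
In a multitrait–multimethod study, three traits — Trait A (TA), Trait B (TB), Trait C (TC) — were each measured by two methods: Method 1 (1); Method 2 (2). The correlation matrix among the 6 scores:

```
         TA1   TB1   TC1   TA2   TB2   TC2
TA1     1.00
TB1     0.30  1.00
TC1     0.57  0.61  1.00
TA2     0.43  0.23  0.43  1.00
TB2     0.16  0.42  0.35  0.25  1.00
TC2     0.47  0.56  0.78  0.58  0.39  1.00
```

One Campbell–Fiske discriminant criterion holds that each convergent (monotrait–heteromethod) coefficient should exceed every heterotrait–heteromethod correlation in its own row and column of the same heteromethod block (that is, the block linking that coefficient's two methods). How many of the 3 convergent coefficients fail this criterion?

Convergent coefficients and their comparison sets:
TA (methods 1·2): 0.43 vs {0.16, 0.23, 0.47, 0.43} → fail.
TB (methods 1·2): 0.42 vs {0.23, 0.16, 0.56, 0.35} → fail.
TC (methods 1·2): 0.78 vs {0.43, 0.47, 0.35, 0.56} → pass.
2 of 3 fail.

2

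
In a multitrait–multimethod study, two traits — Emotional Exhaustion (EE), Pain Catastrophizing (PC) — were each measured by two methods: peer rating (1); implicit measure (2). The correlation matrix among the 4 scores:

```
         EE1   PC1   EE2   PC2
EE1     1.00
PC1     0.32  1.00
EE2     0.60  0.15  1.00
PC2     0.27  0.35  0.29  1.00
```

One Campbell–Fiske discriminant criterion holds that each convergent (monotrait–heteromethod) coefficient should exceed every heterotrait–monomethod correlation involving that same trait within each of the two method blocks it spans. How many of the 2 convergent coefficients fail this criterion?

0

Each convergent coefficient versus the relevant comparison correlations:
EE (methods 1·2): 0.60 vs {0.32, 0.29} → pass.
PC (methods 1·2): 0.35 vs {0.32, 0.29} → pass.
0 of 2 fail.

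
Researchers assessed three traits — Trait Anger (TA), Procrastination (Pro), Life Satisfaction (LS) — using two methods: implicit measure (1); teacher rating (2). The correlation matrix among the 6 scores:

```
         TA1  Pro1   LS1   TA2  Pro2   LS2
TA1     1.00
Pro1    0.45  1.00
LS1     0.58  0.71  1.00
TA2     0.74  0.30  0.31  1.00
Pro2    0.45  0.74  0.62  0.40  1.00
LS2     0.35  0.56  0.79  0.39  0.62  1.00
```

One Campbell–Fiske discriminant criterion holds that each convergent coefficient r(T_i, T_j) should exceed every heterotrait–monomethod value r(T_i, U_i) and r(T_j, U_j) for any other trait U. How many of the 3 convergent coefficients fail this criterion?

0

Convergent coefficients and their comparison sets:
TA (methods 1·2): 0.74 vs {0.45, 0.40, 0.58, 0.39} → pass.
Pro (methods 1·2): 0.74 vs {0.45, 0.40, 0.71, 0.62} → pass.
LS (methods 1·2): 0.79 vs {0.58, 0.39, 0.71, 0.62} → pass.
0 of 3 fail.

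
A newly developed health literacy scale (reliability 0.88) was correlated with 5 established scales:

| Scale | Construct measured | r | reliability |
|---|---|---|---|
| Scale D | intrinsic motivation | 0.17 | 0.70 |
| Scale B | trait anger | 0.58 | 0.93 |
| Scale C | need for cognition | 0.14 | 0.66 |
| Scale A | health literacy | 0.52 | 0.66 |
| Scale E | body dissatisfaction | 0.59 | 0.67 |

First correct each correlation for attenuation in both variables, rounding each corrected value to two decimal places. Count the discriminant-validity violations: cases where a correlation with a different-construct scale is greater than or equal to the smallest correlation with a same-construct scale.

1

Disattenuated r (r / √(r_scale · r_new)):
  Scale D (disc): 0.17 / √(0.70·0.88) = 0.22
  Scale B (disc): 0.58 / √(0.93·0.88) = 0.64
  Scale C (disc): 0.14 / √(0.66·0.88) = 0.18
  Scale A (conv): 0.52 / √(0.66·0.88) = 0.68
  Scale E (disc): 0.59 / √(0.67·0.88) = 0.77
Smallest convergent = 0.68. Discriminant values: 0.22, 0.64, 0.18, 0.77; count ≥ 0.68 → 1.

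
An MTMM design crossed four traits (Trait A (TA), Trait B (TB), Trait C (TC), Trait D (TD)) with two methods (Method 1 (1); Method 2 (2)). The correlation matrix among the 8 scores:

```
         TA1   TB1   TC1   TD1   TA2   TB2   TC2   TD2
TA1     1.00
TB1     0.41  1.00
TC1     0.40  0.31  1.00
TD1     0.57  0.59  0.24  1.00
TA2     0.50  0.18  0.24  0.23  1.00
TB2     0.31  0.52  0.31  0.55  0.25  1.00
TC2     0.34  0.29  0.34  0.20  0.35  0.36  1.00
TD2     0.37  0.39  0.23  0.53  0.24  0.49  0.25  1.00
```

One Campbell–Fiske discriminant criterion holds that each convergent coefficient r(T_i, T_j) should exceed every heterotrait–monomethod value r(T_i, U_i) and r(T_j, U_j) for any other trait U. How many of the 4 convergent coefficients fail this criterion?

Checking each validity diagonal entry against its comparison values:
TA (methods 1·2): 0.50 vs {0.41, 0.25, 0.40, 0.35, 0.57, 0.24} → fail.
TB (methods 1·2): 0.52 vs {0.41, 0.25, 0.31, 0.36, 0.59, 0.49} → fail.
TC (methods 1·2): 0.34 vs {0.40, 0.35, 0.31, 0.36, 0.24, 0.25} → fail.
TD (methods 1·2): 0.53 vs {0.57, 0.24, 0.59, 0.49, 0.24, 0.25} → fail.
4 of 4 fail.

4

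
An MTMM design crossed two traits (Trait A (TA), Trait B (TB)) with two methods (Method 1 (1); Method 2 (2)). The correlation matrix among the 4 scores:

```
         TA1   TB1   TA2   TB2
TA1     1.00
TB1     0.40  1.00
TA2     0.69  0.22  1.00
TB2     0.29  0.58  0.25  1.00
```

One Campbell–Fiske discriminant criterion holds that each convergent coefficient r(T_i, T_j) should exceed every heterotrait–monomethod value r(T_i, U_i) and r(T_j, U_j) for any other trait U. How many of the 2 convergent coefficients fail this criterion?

0

Checking each validity diagonal entry against its comparison values:
TA (methods 1·2): 0.69 vs {0.40, 0.25} → pass.
TB (methods 1·2): 0.58 vs {0.40, 0.25} → pass.
0 of 2 fail.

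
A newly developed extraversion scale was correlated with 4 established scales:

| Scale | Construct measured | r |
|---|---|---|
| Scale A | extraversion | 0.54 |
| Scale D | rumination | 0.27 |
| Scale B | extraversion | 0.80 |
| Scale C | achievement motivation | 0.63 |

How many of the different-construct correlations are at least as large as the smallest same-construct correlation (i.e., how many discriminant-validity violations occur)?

Convergent (same construct = extraversion): Scale A, Scale B.
Smallest convergent = 0.54. Discriminant values: 0.27, 0.63; count ≥ 0.54 → 1.

1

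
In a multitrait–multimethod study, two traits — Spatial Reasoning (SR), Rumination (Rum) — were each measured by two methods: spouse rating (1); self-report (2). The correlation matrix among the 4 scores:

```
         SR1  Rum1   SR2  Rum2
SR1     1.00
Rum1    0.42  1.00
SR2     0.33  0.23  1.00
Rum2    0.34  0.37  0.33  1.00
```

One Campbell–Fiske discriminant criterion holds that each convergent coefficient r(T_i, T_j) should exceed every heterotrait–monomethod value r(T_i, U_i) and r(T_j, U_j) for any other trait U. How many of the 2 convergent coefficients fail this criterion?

2

Convergent coefficients and their comparison sets:
SR (methods 1·2): 0.33 vs {0.42, 0.33} → fail.
Rum (methods 1·2): 0.37 vs {0.42, 0.33} → fail.
2 of 2 fail.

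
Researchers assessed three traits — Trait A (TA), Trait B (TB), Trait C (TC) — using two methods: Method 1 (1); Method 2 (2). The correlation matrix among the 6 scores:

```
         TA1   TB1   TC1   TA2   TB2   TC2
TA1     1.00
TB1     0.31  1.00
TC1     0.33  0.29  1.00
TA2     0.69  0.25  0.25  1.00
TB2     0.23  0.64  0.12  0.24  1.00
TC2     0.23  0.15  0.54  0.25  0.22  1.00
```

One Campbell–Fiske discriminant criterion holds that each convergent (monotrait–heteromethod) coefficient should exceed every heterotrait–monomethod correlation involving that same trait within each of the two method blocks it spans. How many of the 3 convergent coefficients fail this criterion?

0

Convergent coefficients and their comparison sets:
TA (methods 1·2): 0.69 vs {0.31, 0.24, 0.33, 0.25} → pass.
TB (methods 1·2): 0.64 vs {0.31, 0.24, 0.29, 0.22} → pass.
TC (methods 1·2): 0.54 vs {0.33, 0.25, 0.29, 0.22} → pass.
0 of 3 fail.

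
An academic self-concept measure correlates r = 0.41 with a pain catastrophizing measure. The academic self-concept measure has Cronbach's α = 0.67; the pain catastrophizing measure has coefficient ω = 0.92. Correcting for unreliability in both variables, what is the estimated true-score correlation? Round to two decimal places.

r_true = r_obs / √(r_xx · r_yy) = 0.41 / √(0.67 × 0.92) = 0.41 / √0.6164 = 0.41 / 0.7851 ≈ 0.52.

0.52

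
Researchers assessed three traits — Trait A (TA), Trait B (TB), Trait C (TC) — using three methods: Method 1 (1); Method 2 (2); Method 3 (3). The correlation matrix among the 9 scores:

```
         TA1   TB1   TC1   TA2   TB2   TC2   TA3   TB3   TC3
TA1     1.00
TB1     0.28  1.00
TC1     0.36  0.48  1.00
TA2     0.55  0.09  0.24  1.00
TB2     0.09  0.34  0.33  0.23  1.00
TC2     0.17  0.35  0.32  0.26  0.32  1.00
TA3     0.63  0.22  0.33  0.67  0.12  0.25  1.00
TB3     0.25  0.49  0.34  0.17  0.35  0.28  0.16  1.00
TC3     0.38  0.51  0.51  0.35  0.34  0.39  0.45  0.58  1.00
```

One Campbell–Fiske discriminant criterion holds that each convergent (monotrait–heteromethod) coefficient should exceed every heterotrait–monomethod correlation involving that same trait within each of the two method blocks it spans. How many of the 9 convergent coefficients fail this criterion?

6

Each convergent coefficient versus the relevant comparison correlations:
TA (methods 1·2): 0.55 vs {0.28, 0.23, 0.36, 0.26} → pass.
TA (methods 1·3): 0.63 vs {0.28, 0.16, 0.36, 0.45} → pass.
TA (methods 2·3): 0.67 vs {0.23, 0.16, 0.26, 0.45} → pass.
TB (methods 1·2): 0.34 vs {0.28, 0.23, 0.48, 0.32} → fail.
TB (methods 1·3): 0.49 vs {0.28, 0.16, 0.48, 0.58} → fail.
TB (methods 2·3): 0.35 vs {0.23, 0.16, 0.32, 0.58} → fail.
TC (methods 1·2): 0.32 vs {0.36, 0.26, 0.48, 0.32} → fail.
TC (methods 1·3): 0.51 vs {0.36, 0.45, 0.48, 0.58} → fail.
TC (methods 2·3): 0.39 vs {0.26, 0.45, 0.32, 0.58} → fail.
6 of 9 fail.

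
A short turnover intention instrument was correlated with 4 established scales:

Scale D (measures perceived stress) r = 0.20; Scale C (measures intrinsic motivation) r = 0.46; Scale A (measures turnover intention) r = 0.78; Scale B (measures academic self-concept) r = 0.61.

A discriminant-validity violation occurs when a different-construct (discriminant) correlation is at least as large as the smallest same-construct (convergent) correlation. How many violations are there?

Convergent (same construct = turnover intention): Scale A.
Smallest convergent = 0.78. Discriminant values: 0.20, 0.46, 0.61; count ≥ 0.78 → 0.

0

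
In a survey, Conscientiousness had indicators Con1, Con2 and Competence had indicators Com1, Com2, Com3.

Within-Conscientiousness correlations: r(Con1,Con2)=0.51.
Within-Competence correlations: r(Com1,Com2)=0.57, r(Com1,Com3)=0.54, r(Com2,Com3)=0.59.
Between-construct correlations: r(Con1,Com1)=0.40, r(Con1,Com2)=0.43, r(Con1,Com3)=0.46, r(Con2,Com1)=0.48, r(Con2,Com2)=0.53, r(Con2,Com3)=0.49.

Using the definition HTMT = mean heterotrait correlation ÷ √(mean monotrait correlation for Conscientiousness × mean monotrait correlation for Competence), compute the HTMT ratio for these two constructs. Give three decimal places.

0.865

Mean heterotrait r = 2.79/6 = 0.4650.
Mean within-Con = 0.51/1 = 0.5100; mean within-Com = 1.70/3 = 0.5667.
Geometric mean = √(0.5100 × 0.5667) = 0.5376.
HTMT = 0.4650 / 0.5376 = 0.865.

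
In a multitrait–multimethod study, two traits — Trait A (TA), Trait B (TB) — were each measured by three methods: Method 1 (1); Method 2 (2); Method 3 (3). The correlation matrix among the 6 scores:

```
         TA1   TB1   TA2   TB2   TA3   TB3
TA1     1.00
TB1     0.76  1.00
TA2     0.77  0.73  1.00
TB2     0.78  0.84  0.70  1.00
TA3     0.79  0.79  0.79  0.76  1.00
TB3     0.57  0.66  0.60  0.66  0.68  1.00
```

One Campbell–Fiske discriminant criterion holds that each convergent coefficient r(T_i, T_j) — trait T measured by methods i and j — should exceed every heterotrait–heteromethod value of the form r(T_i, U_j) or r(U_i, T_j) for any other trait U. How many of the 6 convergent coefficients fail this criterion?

Convergent coefficients and their comparison sets:
TA (methods 1·2): 0.77 vs {0.78, 0.73} → fail.
TA (methods 1·3): 0.79 vs {0.57, 0.79} → fail.
TA (methods 2·3): 0.79 vs {0.60, 0.76} → pass.
TB (methods 1·2): 0.84 vs {0.73, 0.78} → pass.
TB (methods 1·3): 0.66 vs {0.79, 0.57} → fail.
TB (methods 2·3): 0.66 vs {0.76, 0.60} → fail.
4 of 6 fail.

4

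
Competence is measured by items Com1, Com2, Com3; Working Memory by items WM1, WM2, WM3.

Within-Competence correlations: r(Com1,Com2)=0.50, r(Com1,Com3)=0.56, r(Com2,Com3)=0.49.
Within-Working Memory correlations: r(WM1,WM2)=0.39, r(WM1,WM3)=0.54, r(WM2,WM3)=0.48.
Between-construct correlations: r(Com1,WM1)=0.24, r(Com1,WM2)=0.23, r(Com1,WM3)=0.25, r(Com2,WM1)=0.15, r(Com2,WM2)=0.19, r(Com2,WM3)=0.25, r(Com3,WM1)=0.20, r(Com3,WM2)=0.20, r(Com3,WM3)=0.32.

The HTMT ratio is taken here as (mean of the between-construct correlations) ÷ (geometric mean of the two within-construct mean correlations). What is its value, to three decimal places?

0.458

Mean heterotrait r = 2.03/9 = 0.2256.
Mean within-Com = 1.55/3 = 0.5167; mean within-WM = 1.41/3 = 0.4700.
Geometric mean = √(0.5167 × 0.4700) = 0.4928.
HTMT = 0.2256 / 0.4928 = 0.458.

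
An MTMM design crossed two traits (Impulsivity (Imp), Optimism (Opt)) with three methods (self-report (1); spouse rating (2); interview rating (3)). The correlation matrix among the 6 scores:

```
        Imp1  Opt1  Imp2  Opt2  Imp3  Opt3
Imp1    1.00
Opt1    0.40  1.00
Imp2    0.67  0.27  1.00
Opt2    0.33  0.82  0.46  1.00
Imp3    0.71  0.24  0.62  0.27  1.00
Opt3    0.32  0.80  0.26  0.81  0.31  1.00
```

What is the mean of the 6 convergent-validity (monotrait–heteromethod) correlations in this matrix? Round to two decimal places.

Convergent values: 0.67, 0.71, 0.62, 0.82, 0.80, 0.81; mean = 4.43/6 = 0.74.

0.74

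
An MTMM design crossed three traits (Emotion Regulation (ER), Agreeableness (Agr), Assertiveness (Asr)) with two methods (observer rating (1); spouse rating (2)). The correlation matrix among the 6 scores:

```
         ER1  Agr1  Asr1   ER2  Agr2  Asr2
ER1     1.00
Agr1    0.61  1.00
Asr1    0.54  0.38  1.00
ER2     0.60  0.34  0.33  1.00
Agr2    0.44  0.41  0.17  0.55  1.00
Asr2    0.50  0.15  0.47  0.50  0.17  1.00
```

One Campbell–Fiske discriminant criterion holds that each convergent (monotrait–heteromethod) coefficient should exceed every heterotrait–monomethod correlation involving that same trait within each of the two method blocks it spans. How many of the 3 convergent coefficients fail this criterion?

Convergent coefficients and their comparison sets:
ER (methods 1·2): 0.60 vs {0.61, 0.55, 0.54, 0.50} → fail.
Agr (methods 1·2): 0.41 vs {0.61, 0.55, 0.38, 0.17} → fail.
Asr (methods 1·2): 0.47 vs {0.54, 0.50, 0.38, 0.17} → fail.
3 of 3 fail.

3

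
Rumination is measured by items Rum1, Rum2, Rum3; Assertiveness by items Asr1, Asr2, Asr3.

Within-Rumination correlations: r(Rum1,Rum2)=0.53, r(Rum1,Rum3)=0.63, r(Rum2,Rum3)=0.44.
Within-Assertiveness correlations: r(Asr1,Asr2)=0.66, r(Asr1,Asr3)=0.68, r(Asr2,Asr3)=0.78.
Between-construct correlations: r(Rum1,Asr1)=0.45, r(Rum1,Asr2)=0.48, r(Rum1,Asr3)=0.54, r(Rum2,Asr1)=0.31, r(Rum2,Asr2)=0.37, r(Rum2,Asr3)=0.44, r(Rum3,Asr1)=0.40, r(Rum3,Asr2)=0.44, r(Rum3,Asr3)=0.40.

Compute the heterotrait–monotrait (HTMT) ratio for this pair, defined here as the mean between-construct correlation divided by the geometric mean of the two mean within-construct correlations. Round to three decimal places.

Between-construct mean = 3.83/9 = 0.4256.
Mean within-Rum = 1.60/3 = 0.5333; mean within-Asr = 2.12/3 = 0.7067.
Geometric mean = √(0.5333 × 0.7067) = 0.6139.
HTMT = 0.4256 / 0.6139 = 0.693.

0.693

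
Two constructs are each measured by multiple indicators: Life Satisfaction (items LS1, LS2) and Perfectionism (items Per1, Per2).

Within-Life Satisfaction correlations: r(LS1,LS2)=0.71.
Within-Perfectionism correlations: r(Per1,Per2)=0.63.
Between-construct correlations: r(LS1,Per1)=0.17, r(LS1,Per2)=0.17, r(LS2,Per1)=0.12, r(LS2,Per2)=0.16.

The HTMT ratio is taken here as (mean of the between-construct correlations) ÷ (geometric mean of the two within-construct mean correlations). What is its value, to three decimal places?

0.232

Mean between = 0.62/4 = 0.1550.
Mean within-LS = 0.71/1 = 0.7100; mean within-Per = 0.63/1 = 0.6300.
Geometric mean = √(0.7100 × 0.6300) = 0.6688.
HTMT = 0.1550 / 0.6688 = 0.232.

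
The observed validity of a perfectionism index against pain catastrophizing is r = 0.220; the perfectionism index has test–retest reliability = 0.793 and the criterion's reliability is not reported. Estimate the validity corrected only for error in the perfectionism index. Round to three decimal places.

Single correction: r_c = r_obs / √r_xx = 0.220 / √0.793 = 0.220 / 0.8905 ≈ 0.247.

0.247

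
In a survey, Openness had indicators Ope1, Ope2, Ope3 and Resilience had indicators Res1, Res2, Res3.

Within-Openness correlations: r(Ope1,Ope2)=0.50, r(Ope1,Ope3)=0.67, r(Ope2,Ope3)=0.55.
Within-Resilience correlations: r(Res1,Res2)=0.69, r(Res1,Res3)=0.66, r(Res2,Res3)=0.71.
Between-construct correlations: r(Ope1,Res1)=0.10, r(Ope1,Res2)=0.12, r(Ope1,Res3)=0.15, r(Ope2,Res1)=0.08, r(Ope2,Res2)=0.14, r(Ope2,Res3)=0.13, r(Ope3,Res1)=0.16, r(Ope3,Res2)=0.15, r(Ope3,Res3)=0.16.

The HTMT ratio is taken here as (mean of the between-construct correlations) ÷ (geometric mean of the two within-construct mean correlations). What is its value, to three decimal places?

Mean heterotrait r = 1.19/9 = 0.1322.
Mean within-Ope = 1.72/3 = 0.5733; mean within-Res = 2.06/3 = 0.6867.
Geometric mean = √(0.5733 × 0.6867) = 0.6274.
HTMT = 0.1322 / 0.6274 = 0.211.

0.211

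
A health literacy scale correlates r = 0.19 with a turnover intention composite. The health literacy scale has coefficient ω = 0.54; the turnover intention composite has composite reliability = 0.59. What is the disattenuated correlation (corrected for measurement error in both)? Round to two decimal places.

0.34

r_true = r_obs / √(r_xx · r_yy) = 0.19 / √(0.54 × 0.59) = 0.19 / √0.3186 = 0.19 / 0.5644 ≈ 0.34.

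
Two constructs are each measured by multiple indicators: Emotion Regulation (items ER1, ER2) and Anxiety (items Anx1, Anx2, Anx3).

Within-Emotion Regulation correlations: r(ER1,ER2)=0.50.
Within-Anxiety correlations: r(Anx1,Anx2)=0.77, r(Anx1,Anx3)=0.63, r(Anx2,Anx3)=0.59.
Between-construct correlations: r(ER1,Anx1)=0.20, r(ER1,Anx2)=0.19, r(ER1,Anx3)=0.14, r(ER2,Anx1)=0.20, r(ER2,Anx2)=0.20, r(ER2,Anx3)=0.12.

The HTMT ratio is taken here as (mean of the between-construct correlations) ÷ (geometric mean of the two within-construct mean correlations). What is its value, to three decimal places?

Mean between = 1.05/6 = 0.1750.
Mean within-ER = 0.50/1 = 0.5000; mean within-Anx = 1.99/3 = 0.6633.
Geometric mean = √(0.5000 × 0.6633) = 0.5759.
HTMT = 0.1750 / 0.5759 = 0.304.

0.304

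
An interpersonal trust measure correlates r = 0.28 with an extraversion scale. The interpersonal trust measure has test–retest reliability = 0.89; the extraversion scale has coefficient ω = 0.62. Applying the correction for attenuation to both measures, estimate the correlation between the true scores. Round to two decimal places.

0.38

r_true = r_obs / √(r_xx · r_yy) = 0.28 / √(0.89 × 0.62) = 0.28 / √0.5518 = 0.28 / 0.7428 ≈ 0.38.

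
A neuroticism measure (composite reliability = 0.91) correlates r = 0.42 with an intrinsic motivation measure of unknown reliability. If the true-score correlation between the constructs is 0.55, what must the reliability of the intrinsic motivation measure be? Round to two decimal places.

0.64

r_true = r_obs / √(r_xx · r_yy) ⇒ 0.55 = 0.42 / √(0.91 · r_yy).
√(0.91 · r_yy) = 0.42 / 0.55 = 0.7636; 0.91 · r_yy = 0.5831; r_yy = 0.5831 / 0.91 ≈ 0.64.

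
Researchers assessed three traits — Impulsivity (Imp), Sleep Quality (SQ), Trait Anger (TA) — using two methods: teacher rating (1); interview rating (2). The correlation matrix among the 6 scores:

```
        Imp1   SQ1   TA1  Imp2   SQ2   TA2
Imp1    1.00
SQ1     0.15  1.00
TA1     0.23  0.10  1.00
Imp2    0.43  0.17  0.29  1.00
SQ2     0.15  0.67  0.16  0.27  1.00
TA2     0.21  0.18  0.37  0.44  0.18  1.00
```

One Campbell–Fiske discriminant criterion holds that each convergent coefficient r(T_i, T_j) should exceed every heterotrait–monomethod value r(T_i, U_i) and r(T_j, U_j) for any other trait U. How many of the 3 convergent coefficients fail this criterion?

2

Checking each validity diagonal entry against its comparison values:
Imp (methods 1·2): 0.43 vs {0.15, 0.27, 0.23, 0.44} → fail.
SQ (methods 1·2): 0.67 vs {0.15, 0.27, 0.10, 0.18} → pass.
TA (methods 1·2): 0.37 vs {0.23, 0.44, 0.10, 0.18} → fail.
2 of 3 fail.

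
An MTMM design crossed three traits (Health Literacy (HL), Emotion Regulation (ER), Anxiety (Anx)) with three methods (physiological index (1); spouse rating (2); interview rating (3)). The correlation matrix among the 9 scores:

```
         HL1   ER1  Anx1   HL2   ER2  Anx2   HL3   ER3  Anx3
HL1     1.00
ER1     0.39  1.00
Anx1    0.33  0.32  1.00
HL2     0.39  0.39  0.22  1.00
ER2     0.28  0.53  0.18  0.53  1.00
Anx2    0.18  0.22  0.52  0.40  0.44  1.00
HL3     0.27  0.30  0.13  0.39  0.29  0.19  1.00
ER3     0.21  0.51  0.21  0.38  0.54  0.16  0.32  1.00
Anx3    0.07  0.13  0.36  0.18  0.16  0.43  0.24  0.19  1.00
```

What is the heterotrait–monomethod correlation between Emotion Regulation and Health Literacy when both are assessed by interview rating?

Different traits, same method: r(ER3, HL3) = 0.32.

0.32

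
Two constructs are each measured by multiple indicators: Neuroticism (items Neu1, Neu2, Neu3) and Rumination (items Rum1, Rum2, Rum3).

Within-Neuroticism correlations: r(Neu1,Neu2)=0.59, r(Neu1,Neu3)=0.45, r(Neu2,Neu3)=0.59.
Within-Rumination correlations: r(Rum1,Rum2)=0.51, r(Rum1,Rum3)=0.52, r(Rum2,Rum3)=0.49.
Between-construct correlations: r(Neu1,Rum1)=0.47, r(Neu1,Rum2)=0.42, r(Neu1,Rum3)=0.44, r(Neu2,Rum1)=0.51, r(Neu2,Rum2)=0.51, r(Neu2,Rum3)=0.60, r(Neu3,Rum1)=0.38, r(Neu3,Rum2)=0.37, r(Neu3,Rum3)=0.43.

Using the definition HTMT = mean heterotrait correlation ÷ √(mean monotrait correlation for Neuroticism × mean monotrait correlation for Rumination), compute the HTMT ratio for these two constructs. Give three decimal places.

0.875

Mean heterotrait r = 4.13/9 = 0.4589.
Mean within-Neu = 1.63/3 = 0.5433; mean within-Rum = 1.52/3 = 0.5067.
Geometric mean = √(0.5433 × 0.5067) = 0.5247.
HTMT = 0.4589 / 0.5247 = 0.875.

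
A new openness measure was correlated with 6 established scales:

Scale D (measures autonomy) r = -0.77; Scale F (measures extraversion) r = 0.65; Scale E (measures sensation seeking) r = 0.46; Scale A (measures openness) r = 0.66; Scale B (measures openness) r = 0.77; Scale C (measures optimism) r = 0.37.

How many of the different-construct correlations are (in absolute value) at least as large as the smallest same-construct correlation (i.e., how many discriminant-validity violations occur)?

Convergent (same construct = openness): Scale A, Scale B.
Smallest convergent = 0.66. Discriminant |r|: 0.77, 0.65, 0.46, 0.37; count ≥ 0.66 → 1.

1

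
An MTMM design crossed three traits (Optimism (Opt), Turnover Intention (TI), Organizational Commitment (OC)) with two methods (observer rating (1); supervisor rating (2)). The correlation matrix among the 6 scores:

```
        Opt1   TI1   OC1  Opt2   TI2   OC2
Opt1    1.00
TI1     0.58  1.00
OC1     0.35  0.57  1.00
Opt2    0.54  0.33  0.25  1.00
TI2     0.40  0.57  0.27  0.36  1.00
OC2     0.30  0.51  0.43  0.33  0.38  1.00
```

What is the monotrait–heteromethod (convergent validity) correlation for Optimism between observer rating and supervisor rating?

Same trait (Opt), different methods: r(Opt1, Opt2) = 0.54.

0.54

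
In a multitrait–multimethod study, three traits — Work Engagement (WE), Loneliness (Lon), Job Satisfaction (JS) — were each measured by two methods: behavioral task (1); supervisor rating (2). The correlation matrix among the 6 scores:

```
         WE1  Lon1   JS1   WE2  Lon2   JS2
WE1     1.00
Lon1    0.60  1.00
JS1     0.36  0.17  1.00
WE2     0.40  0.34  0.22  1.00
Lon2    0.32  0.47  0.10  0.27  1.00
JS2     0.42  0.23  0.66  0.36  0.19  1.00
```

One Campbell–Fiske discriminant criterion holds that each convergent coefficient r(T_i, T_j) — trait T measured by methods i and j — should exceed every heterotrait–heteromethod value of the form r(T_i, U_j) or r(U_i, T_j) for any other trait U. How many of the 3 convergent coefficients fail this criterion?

1

Convergent coefficients and their comparison sets:
WE (methods 1·2): 0.40 vs {0.32, 0.34, 0.42, 0.22} → fail.
Lon (methods 1·2): 0.47 vs {0.34, 0.32, 0.23, 0.10} → pass.
JS (methods 1·2): 0.66 vs {0.22, 0.42, 0.10, 0.23} → pass.
1 of 3 fail.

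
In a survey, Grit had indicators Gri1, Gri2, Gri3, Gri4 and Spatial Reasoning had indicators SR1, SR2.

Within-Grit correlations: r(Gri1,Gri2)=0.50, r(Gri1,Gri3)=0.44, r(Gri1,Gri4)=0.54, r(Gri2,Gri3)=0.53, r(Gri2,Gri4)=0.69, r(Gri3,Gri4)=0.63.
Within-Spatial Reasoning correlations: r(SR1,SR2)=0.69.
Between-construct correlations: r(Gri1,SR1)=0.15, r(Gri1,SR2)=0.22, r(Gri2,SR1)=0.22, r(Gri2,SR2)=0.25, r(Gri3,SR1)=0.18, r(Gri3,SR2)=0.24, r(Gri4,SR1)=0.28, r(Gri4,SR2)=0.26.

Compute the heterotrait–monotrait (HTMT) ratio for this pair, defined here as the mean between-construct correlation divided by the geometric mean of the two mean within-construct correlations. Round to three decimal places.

Between-construct mean = 1.80/8 = 0.2250.
Mean within-Gri = 3.33/6 = 0.5550; mean within-SR = 0.69/1 = 0.6900.
Geometric mean = √(0.5550 × 0.6900) = 0.6188.
HTMT = 0.2250 / 0.6188 = 0.364.

0.364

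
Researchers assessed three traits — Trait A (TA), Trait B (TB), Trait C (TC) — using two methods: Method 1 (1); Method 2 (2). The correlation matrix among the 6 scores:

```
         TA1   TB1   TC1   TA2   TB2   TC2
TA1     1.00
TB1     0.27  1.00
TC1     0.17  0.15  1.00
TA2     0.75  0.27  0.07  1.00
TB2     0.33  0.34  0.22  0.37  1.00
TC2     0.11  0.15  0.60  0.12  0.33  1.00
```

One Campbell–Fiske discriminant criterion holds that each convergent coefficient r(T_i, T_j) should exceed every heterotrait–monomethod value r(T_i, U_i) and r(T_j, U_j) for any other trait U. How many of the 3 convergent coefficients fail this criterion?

Checking each validity diagonal entry against its comparison values:
TA (methods 1·2): 0.75 vs {0.27, 0.37, 0.17, 0.12} → pass.
TB (methods 1·2): 0.34 vs {0.27, 0.37, 0.15, 0.33} → fail.
TC (methods 1·2): 0.60 vs {0.17, 0.12, 0.15, 0.33} → pass.
1 of 3 fail.

1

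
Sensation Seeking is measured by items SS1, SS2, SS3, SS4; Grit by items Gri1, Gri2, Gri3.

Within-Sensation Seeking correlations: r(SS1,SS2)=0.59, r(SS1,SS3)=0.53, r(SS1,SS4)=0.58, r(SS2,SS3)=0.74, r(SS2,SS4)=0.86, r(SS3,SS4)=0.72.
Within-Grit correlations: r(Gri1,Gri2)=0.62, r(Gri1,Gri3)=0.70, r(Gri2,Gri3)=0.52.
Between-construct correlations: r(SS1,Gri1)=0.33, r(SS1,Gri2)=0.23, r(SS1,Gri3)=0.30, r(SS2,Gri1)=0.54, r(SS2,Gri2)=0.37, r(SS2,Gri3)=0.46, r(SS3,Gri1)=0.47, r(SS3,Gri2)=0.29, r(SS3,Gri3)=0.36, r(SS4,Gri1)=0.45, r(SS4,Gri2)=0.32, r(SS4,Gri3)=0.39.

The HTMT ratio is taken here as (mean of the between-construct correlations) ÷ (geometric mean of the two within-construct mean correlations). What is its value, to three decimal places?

Between-construct mean = 4.51/12 = 0.3758.
Mean within-SS = 4.02/6 = 0.6700; mean within-Gri = 1.84/3 = 0.6133.
Geometric mean = √(0.6700 × 0.6133) = 0.6410.
HTMT = 0.3758 / 0.6410 = 0.586.

0.586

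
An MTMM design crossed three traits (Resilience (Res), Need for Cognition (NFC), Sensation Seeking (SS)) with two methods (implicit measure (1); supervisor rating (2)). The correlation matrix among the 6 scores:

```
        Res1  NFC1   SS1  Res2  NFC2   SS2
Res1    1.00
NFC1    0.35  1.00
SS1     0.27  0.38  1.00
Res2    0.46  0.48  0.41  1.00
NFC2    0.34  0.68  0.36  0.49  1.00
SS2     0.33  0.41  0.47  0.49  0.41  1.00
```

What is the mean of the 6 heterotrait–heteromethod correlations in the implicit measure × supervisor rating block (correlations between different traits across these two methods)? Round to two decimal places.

HTHM values (method 1 × method 2): 0.34, 0.33, 0.48, 0.41, 0.41, 0.36; mean = 2.33/6 = 0.39.

0.39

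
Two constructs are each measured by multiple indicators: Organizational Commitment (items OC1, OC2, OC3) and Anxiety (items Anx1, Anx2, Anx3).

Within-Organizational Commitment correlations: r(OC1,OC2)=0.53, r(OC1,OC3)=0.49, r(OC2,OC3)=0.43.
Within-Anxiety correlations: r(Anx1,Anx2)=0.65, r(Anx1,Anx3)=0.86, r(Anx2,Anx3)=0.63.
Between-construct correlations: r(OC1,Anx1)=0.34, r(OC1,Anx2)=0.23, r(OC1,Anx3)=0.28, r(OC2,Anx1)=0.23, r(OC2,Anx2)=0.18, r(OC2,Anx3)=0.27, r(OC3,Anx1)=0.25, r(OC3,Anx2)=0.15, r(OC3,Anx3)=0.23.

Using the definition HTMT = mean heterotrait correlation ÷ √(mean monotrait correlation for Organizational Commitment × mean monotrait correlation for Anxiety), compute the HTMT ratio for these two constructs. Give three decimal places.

Mean between = 2.16/9 = 0.2400.
Mean within-OC = 1.45/3 = 0.4833; mean within-Anx = 2.14/3 = 0.7133.
Geometric mean = √(0.4833 × 0.7133) = 0.5871.
HTMT = 0.2400 / 0.5871 = 0.409.

0.409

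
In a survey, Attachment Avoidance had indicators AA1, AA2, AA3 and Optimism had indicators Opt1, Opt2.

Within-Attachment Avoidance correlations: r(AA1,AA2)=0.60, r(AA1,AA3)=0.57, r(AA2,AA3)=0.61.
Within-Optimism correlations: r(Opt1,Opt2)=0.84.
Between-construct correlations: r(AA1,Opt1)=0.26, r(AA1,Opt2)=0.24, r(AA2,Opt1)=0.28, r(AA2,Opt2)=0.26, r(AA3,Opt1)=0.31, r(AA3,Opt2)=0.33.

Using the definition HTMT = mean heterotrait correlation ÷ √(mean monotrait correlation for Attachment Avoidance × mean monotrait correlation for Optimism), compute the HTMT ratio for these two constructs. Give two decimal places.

Between-construct mean = 1.68/6 = 0.2800.
Mean within-AA = 1.78/3 = 0.5933; mean within-Opt = 0.84/1 = 0.8400.
Geometric mean = √(0.5933 × 0.8400) = 0.7060.
HTMT = 0.2800 / 0.7060 = 0.40.

0.40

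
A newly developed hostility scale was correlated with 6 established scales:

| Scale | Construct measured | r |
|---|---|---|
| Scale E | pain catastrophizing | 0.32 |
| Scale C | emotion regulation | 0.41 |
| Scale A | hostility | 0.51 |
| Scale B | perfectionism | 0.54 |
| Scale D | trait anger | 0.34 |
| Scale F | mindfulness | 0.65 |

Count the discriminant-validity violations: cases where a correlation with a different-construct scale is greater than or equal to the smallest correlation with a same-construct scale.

2

Convergent (same construct = hostility): Scale A.
Smallest convergent = 0.51. Discriminant values: 0.32, 0.41, 0.54, 0.34, 0.65; count ≥ 0.51 → 2.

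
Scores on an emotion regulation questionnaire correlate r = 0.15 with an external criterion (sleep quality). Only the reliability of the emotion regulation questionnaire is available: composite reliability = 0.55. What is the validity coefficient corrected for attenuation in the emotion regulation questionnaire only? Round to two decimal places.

Single correction: r_c = r_obs / √r_xx = 0.15 / √0.55 = 0.15 / 0.7416 ≈ 0.20.

0.20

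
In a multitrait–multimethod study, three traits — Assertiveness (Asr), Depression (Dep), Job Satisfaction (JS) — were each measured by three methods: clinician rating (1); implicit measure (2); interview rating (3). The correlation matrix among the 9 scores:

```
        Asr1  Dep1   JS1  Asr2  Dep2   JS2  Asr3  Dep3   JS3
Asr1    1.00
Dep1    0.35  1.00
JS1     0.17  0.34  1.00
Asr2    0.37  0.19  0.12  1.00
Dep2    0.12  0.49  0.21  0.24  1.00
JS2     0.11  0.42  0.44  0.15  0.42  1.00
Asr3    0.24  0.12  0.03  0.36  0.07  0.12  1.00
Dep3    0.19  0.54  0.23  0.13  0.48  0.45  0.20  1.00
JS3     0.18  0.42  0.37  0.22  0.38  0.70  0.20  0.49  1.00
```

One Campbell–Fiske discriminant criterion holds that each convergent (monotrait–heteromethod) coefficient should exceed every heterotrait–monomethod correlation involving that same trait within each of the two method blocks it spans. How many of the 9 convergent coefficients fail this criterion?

Convergent coefficients and their comparison sets:
Asr (methods 1·2): 0.37 vs {0.35, 0.24, 0.17, 0.15} → pass.
Asr (methods 1·3): 0.24 vs {0.35, 0.20, 0.17, 0.20} → fail.
Asr (methods 2·3): 0.36 vs {0.24, 0.20, 0.15, 0.20} → pass.
Dep (methods 1·2): 0.49 vs {0.35, 0.24, 0.34, 0.42} → pass.
Dep (methods 1·3): 0.54 vs {0.35, 0.20, 0.34, 0.49} → pass.
Dep (methods 2·3): 0.48 vs {0.24, 0.20, 0.42, 0.49} → fail.
JS (methods 1·2): 0.44 vs {0.17, 0.15, 0.34, 0.42} → pass.
JS (methods 1·3): 0.37 vs {0.17, 0.20, 0.34, 0.49} → fail.
JS (methods 2·3): 0.70 vs {0.15, 0.20, 0.42, 0.49} → pass.
3 of 9 fail.

3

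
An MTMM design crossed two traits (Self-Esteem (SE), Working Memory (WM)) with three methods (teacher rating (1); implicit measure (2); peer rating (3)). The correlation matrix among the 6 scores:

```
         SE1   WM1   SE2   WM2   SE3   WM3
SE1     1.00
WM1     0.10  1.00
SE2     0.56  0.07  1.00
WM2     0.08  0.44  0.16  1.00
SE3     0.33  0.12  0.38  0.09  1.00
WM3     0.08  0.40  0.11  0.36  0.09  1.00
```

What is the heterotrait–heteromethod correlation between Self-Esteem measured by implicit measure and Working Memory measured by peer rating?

Different traits and methods: r(SE2, WM3) = 0.11.

0.11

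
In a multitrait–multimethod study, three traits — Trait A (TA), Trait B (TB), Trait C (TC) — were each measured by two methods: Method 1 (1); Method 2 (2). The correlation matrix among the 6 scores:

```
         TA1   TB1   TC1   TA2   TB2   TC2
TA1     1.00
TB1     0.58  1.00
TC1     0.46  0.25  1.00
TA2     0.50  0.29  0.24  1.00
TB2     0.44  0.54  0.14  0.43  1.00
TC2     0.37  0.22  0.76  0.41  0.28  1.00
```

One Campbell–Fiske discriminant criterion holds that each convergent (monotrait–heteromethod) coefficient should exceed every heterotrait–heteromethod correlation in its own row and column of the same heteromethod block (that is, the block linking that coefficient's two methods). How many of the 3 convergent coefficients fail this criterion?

0

Each convergent coefficient versus the relevant comparison correlations:
TA (methods 1·2): 0.50 vs {0.44, 0.29, 0.37, 0.24} → pass.
TB (methods 1·2): 0.54 vs {0.29, 0.44, 0.22, 0.14} → pass.
TC (methods 1·2): 0.76 vs {0.24, 0.37, 0.14, 0.22} → pass.
0 of 3 fail.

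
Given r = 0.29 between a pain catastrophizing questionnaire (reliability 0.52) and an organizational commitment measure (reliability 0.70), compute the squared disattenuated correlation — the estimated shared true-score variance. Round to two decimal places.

Disattenuated r = 0.29 / √(0.52 × 0.70) = 0.29 / 0.6033 = 0.4807.
Shared true-score variance = 0.4807² = 0.2311 ≈ 0.23.

0.23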